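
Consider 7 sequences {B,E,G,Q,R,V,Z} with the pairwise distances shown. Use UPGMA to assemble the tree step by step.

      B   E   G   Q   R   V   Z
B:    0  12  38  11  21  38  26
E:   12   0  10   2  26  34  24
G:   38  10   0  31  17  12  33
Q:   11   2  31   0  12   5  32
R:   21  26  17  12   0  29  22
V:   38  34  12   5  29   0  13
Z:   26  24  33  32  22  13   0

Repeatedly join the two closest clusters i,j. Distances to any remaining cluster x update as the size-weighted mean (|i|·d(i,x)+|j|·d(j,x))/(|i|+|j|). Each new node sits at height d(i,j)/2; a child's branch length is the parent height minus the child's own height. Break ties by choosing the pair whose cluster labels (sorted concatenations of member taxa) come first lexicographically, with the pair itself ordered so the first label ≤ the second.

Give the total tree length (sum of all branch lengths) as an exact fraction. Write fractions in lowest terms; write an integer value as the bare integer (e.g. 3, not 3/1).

715/12

1. join E+Q (d=2) ⇒ EQ; edges |E|=1, |Q|=1
  updated: d(B,EQ)=23/2, d(EQ,G)=41/2, d(EQ,R)=19, d(EQ,V)=39/2, d(EQ,Z)=28
2. join B+EQ (d=23/2) ⇒ BEQ; edges |B|=23/4, |EQ|=19/4
  updated: d(BEQ,G)=79/3, d(BEQ,R)=59/3, d(BEQ,V)=77/3, d(BEQ,Z)=82/3
3. join G+V (d=12) ⇒ GV; edges |G|=6, |V|=6
  updated: d(BEQ,GV)=26, d(GV,R)=23, d(GV,Z)=23
4. join BEQ+R (d=59/3) ⇒ BEQR; edges |BEQ|=49/12, |R|=59/6
  updated: d(BEQR,GV)=101/4, d(BEQR,Z)=26
5. join GV+Z (d=23) ⇒ GVZ; edges |GV|=11/2, |Z|=23/2
  updated: d(BEQR,GVZ)=51/2
6. join BEQR+GVZ (d=51/2) ⇒ BEGQRVZ; edges |BEQR|=35/12, |GVZ|=5/4
final tree: (((B:23/4,(E:1,Q:1):19/4):49/12,R:59/6):35/12,((G:6,V:6):11/2,Z:23/2):5/4)
total length: 715/12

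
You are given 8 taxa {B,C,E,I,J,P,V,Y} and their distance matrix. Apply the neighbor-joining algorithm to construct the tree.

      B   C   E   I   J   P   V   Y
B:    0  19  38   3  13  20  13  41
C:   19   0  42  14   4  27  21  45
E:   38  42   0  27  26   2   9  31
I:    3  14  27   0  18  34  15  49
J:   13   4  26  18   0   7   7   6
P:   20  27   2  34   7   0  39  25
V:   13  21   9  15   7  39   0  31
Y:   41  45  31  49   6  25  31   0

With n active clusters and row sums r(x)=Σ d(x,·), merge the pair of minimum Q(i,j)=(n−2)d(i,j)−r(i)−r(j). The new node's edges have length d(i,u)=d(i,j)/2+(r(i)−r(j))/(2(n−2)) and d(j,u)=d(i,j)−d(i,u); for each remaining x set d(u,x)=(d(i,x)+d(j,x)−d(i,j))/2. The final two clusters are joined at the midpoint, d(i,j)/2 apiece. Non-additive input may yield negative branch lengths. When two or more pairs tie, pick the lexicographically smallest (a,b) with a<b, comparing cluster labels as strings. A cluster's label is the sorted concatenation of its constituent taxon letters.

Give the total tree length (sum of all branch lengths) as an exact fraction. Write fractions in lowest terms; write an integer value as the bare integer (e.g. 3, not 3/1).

1. join E+P (d=2, Q=-317) ⇒ EP; edges |E|=11/4, |P|=-3/4
  updated: d(B,EP)=28, d(C,EP)=67/2, d(EP,I)=59/2, d(EP,J)=31/2, d(EP,V)=23, d(EP,Y)=27
2. join J+Y (d=6, Q=-465/2) ⇒ JY; edges |J|=-211/20, |Y|=331/20
  updated: d(B,JY)=24, d(C,JY)=43/2, d(EP,JY)=73/4, d(I,JY)=61/2, d(JY,V)=16
3. join EP+JY (d=73/4, Q=-339/2) ⇒ EJPY; edges |EP|=95/8, |JY|=51/8
  updated: d(B,EJPY)=135/8, d(C,EJPY)=147/8, d(EJPY,I)=167/8, d(EJPY,V)=83/8
4. join B+I (d=3, Q=-383/4) ⇒ BI; edges |B|=4/3, |I|=5/3
  updated: d(BI,C)=15, d(BI,EJPY)=139/8, d(BI,V)=25/2
5. join BI+C (d=15, Q=-277/4) ⇒ BCI; edges |BI|=41/8, |C|=79/8
  updated: d(BCI,EJPY)=83/8, d(BCI,V)=37/4
6. join BCI+EJPY (d=83/8, Q=-30) ⇒ BCEIJPY; edges |BCI|=37/8, |EJPY|=23/4
  updated: d(BCEIJPY,V)=37/8
7. join BCEIJPY+V (d=37/8) ⇒ BCEIJPVY; edges |BCEIJPY|=37/16, |V|=37/16
final tree: ((((B:4/3,I:5/3):41/8,C:79/8):37/8,((E:11/4,P:-3/4):95/8,(J:-211/20,Y:331/20):51/8):23/4):37/16,V:37/16)
total length: 237/4

237/4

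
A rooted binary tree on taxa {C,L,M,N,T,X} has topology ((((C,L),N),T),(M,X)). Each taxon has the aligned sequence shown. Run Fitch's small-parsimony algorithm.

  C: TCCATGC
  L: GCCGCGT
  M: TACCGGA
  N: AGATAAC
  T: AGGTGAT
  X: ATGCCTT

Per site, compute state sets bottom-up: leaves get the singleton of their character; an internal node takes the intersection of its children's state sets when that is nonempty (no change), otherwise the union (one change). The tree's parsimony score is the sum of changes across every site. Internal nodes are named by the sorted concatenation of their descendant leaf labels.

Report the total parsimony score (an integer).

22

[col 0] CL: children C:{T}, L:{G} ∪→ {G,T}; cost 1
[col 0] CLN: children CL:{G,T}, N:{A} ∪→ {A,G,T}; cost 1
[col 0] CLNT: children CLN:{A,G,T}, T:{A} ∩→ {A}; cost 0
[col 0] MX: children M:{T}, X:{A} ∪→ {A,T}; cost 1
[col 0] CLMNTX: children CLNT:{A}, MX:{A,T} ∩→ {A}; cost 0
[col 1] CL: children C:{C}, L:{C} ∩→ {C}; cost 0
[col 1] CLN: children CL:{C}, N:{G} ∪→ {C,G}; cost 1
[col 1] CLNT: children CLN:{C,G}, T:{G} ∩→ {G}; cost 0
[col 1] MX: children M:{A}, X:{T} ∪→ {A,T}; cost 1
[col 1] CLMNTX: children CLNT:{G}, MX:{A,T} ∪→ {A,G,T}; cost 1
[col 2] CL: children C:{C}, L:{C} ∩→ {C}; cost 0
[col 2] CLN: children CL:{C}, N:{A} ∪→ {A,C}; cost 1
[col 2] CLNT: children CLN:{A,C}, T:{G} ∪→ {A,C,G}; cost 1
[col 2] MX: children M:{C}, X:{G} ∪→ {C,G}; cost 1
[col 2] CLMNTX: children CLNT:{A,C,G}, MX:{C,G} ∩→ {C,G}; cost 0
[col 3] CL: children C:{A}, L:{G} ∪→ {A,G}; cost 1
[col 3] CLN: children CL:{A,G}, N:{T} ∪→ {A,G,T}; cost 1
[col 3] CLNT: children CLN:{A,G,T}, T:{T} ∩→ {T}; cost 0
[col 3] MX: children M:{C}, X:{C} ∩→ {C}; cost 0
[col 3] CLMNTX: children CLNT:{T}, MX:{C} ∪→ {C,T}; cost 1
[col 4] CL: children C:{T}, L:{C} ∪→ {C,T}; cost 1
[col 4] CLN: children CL:{C,T}, N:{A} ∪→ {A,C,T}; cost 1
[col 4] CLNT: children CLN:{A,C,T}, T:{G} ∪→ {A,C,G,T}; cost 1
[col 4] MX: children M:{G}, X:{C} ∪→ {C,G}; cost 1
[col 4] CLMNTX: children CLNT:{A,C,G,T}, MX:{C,G} ∩→ {C,G}; cost 0
[col 5] CL: children C:{G}, L:{G} ∩→ {G}; cost 0
[col 5] CLN: children CL:{G}, N:{A} ∪→ {A,G}; cost 1
[col 5] CLNT: children CLN:{A,G}, T:{A} ∩→ {A}; cost 0
[col 5] MX: children M:{G}, X:{T} ∪→ {G,T}; cost 1
[col 5] CLMNTX: children CLNT:{A}, MX:{G,T} ∪→ {A,G,T}; cost 1
[col 6] CL: children C:{C}, L:{T} ∪→ {C,T}; cost 1
[col 6] CLN: children CL:{C,T}, N:{C} ∩→ {C}; cost 0
[col 6] CLNT: children CLN:{C}, T:{T} ∪→ {C,T}; cost 1
[col 6] MX: children M:{A}, X:{T} ∪→ {A,T}; cost 1
[col 6] CLMNTX: children CLNT:{C,T}, MX:{A,T} ∩→ {T}; cost 0
per-site changes: [3, 3, 3, 3, 4, 3, 3]; total = 22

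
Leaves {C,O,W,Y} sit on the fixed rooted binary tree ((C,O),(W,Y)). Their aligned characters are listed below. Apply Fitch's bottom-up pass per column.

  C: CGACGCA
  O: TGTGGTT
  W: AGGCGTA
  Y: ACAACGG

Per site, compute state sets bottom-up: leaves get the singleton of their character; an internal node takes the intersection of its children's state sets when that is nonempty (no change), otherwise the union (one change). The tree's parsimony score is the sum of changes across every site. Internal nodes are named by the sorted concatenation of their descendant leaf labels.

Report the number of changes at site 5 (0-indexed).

CO@0: {C} ∪ {T} = {C,T} (union, +1)
WY@0: {A} ∩ {A} = {A} (intersection, +0)
COWY@0: {C,T} ∪ {A} = {A,C,T} (union, +1)
CO@1: {G} ∩ {G} = {G} (intersection, +0)
WY@1: {G} ∪ {C} = {C,G} (union, +1)
COWY@1: {G} ∩ {C,G} = {G} (intersection, +0)
CO@2: {A} ∪ {T} = {A,T} (union, +1)
WY@2: {G} ∪ {A} = {A,G} (union, +1)
COWY@2: {A,T} ∩ {A,G} = {A} (intersection, +0)
CO@3: {C} ∪ {G} = {C,G} (union, +1)
WY@3: {C} ∪ {A} = {A,C} (union, +1)
COWY@3: {C,G} ∩ {A,C} = {C} (intersection, +0)
CO@4: {G} ∩ {G} = {G} (intersection, +0)
WY@4: {G} ∪ {C} = {C,G} (union, +1)
COWY@4: {G} ∩ {C,G} = {G} (intersection, +0)
CO@5: {C} ∪ {T} = {C,T} (union, +1)
WY@5: {T} ∪ {G} = {G,T} (union, +1)
COWY@5: {C,T} ∩ {G,T} = {T} (intersection, +0)
CO@6: {A} ∪ {T} = {A,T} (union, +1)
WY@6: {A} ∪ {G} = {A,G} (union, +1)
COWY@6: {A,T} ∩ {A,G} = {A} (intersection, +0)
per-site changes: [2, 1, 2, 2, 1, 2, 2]; total = 12

2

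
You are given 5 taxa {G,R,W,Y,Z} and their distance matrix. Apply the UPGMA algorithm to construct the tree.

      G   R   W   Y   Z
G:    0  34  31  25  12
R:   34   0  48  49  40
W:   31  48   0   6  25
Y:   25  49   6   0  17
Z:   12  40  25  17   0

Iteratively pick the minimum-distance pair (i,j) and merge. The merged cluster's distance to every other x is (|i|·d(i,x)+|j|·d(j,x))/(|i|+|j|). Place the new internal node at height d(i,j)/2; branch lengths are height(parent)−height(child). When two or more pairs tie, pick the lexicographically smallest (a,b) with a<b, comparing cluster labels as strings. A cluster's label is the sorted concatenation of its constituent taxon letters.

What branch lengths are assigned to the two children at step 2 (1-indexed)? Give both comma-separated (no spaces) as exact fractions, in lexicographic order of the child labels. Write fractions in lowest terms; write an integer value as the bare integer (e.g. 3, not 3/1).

1. join W+Y (d=6) ⇒ WY; edges |W|=3, |Y|=3
  updated: d(G,WY)=28, d(R,WY)=97/2, d(WY,Z)=21
2. join G+Z (d=12) ⇒ GZ; edges |G|=6, |Z|=6
  updated: d(GZ,R)=37, d(GZ,WY)=49/2
3. join GZ+WY (d=49/2) ⇒ GWYZ; edges |GZ|=25/4, |WY|=37/4
  updated: d(GWYZ,R)=171/4
4. join GWYZ+R (d=171/4) ⇒ GRWYZ; edges |GWYZ|=73/8, |R|=171/8
final tree: (((G:6,Z:6):25/4,(W:3,Y:3):37/4):73/8,R:171/8)
total length: 64

6,6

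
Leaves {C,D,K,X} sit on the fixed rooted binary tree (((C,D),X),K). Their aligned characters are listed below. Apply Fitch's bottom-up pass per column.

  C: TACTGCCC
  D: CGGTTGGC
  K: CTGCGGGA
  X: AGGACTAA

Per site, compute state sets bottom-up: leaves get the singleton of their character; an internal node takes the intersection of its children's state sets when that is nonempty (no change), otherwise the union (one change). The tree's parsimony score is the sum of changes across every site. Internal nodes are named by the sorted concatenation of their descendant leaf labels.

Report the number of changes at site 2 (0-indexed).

site 0, node CD: C={T} ∪ D={C} → {C,T} (+1)
site 0, node CDX: CD={C,T} ∪ X={A} → {A,C,T} (+1)
site 0, node CDKX: CDX={A,C,T} ∩ K={C} → {C} (+0)
site 1, node CD: C={A} ∪ D={G} → {A,G} (+1)
site 1, node CDX: CD={A,G} ∩ X={G} → {G} (+0)
site 1, node CDKX: CDX={G} ∪ K={T} → {G,T} (+1)
site 2, node CD: C={C} ∪ D={G} → {C,G} (+1)
site 2, node CDX: CD={C,G} ∩ X={G} → {G} (+0)
site 2, node CDKX: CDX={G} ∩ K={G} → {G} (+0)
site 3, node CD: C={T} ∩ D={T} → {T} (+0)
site 3, node CDX: CD={T} ∪ X={A} → {A,T} (+1)
site 3, node CDKX: CDX={A,T} ∪ K={C} → {A,C,T} (+1)
site 4, node CD: C={G} ∪ D={T} → {G,T} (+1)
site 4, node CDX: CD={G,T} ∪ X={C} → {C,G,T} (+1)
site 4, node CDKX: CDX={C,G,T} ∩ K={G} → {G} (+0)
site 5, node CD: C={C} ∪ D={G} → {C,G} (+1)
site 5, node CDX: CD={C,G} ∪ X={T} → {C,G,T} (+1)
site 5, node CDKX: CDX={C,G,T} ∩ K={G} → {G} (+0)
site 6, node CD: C={C} ∪ D={G} → {C,G} (+1)
site 6, node CDX: CD={C,G} ∪ X={A} → {A,C,G} (+1)
site 6, node CDKX: CDX={A,C,G} ∩ K={G} → {G} (+0)
site 7, node CD: C={C} ∩ D={C} → {C} (+0)
site 7, node CDX: CD={C} ∪ X={A} → {A,C} (+1)
site 7, node CDKX: CDX={A,C} ∩ K={A} → {A} (+0)
per-site changes: [2, 2, 1, 2, 2, 2, 2, 1]; total = 14

1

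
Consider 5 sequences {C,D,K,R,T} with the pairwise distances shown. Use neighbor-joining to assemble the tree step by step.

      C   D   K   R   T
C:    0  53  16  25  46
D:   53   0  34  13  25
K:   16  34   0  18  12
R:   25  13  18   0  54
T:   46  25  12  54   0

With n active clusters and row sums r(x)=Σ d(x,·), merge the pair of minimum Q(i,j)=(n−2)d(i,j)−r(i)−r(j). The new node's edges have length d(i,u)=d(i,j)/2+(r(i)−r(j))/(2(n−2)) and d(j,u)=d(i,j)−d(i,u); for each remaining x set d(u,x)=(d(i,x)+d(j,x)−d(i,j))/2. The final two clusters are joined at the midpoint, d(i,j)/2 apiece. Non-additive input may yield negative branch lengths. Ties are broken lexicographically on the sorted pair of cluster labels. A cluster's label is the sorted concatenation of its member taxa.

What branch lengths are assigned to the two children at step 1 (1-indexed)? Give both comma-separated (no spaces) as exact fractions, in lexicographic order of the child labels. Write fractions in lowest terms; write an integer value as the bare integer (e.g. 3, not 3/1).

1. join D+R (d=13, Q=-196) ⇒ DR; edges |D|=9, |R|=4
  updated: d(C,DR)=65/2, d(DR,K)=39/2, d(DR,T)=33
2. join C+DR (d=65/2, Q=-229/2) ⇒ CDR; edges |C|=149/8, |DR|=111/8
  updated: d(CDR,K)=3/2, d(CDR,T)=93/4
3. join CDR+K (d=3/2, Q=-147/4) ⇒ CDKR; edges |CDR|=51/8, |K|=-39/8
  updated: d(CDKR,T)=135/8
4. join CDKR+T (d=135/8) ⇒ CDKRT; edges |CDKR|=135/16, |T|=135/16
final tree: (((C:149/8,(D:9,R:4):111/8):51/8,K:-39/8):135/16,T:135/16)
total length: 511/8

9,4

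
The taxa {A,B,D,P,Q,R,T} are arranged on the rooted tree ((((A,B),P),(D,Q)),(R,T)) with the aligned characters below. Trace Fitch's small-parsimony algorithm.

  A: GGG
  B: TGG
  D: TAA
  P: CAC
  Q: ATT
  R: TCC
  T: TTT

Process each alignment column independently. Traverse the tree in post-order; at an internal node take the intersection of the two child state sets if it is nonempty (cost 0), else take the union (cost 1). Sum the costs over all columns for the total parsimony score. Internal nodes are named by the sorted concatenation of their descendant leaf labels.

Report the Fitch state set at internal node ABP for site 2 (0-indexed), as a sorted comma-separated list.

C,G

site 0, node AB: A={G} ∪ B={T} → {G,T} (+1)
site 0, node ABP: AB={G,T} ∪ P={C} → {C,G,T} (+1)
site 0, node DQ: D={T} ∪ Q={A} → {A,T} (+1)
site 0, node ABDPQ: ABP={C,G,T} ∩ DQ={A,T} → {T} (+0)
site 0, node RT: R={T} ∩ T={T} → {T} (+0)
site 0, node ABDPQRT: ABDPQ={T} ∩ RT={T} → {T} (+0)
site 1, node AB: A={G} ∩ B={G} → {G} (+0)
site 1, node ABP: AB={G} ∪ P={A} → {A,G} (+1)
site 1, node DQ: D={A} ∪ Q={T} → {A,T} (+1)
site 1, node ABDPQ: ABP={A,G} ∩ DQ={A,T} → {A} (+0)
site 1, node RT: R={C} ∪ T={T} → {C,T} (+1)
site 1, node ABDPQRT: ABDPQ={A} ∪ RT={C,T} → {A,C,T} (+1)
site 2, node AB: A={G} ∩ B={G} → {G} (+0)
site 2, node ABP: AB={G} ∪ P={C} → {C,G} (+1)
site 2, node DQ: D={A} ∪ Q={T} → {A,T} (+1)
site 2, node ABDPQ: ABP={C,G} ∪ DQ={A,T} → {A,C,G,T} (+1)
site 2, node RT: R={C} ∪ T={T} → {C,T} (+1)
site 2, node ABDPQRT: ABDPQ={A,C,G,T} ∩ RT={C,T} → {C,T} (+0)
per-site changes: [3, 4, 4]; total = 11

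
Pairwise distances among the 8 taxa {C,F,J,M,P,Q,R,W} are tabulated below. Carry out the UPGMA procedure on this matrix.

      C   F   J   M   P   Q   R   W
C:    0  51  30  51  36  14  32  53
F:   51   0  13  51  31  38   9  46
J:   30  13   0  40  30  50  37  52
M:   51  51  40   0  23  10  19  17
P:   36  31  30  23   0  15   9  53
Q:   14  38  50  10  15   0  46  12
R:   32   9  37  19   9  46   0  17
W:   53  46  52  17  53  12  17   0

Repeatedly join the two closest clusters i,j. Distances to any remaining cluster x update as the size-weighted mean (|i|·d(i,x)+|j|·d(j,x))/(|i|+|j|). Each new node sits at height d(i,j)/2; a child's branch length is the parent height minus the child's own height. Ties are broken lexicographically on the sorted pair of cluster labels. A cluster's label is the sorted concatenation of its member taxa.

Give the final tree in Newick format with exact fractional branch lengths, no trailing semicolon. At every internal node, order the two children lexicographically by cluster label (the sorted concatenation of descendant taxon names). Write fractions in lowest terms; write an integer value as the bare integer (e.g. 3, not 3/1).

1. join F+R (d=9) ⇒ FR; edges |F|=9/2, |R|=9/2
  updated: d(C,FR)=83/2, d(FR,J)=25, d(FR,M)=35, d(FR,P)=20, d(FR,Q)=42, d(FR,W)=63/2
2. join M+Q (d=10) ⇒ MQ; edges |M|=5, |Q|=5
  updated: d(C,MQ)=65/2, d(FR,MQ)=77/2, d(J,MQ)=45, d(MQ,P)=19, d(MQ,W)=29/2
3. join MQ+W (d=29/2) ⇒ MQW; edges |MQ|=9/4, |W|=29/4
  updated: d(C,MQW)=118/3, d(FR,MQW)=217/6, d(J,MQW)=142/3, d(MQW,P)=91/3
4. join FR+P (d=20) ⇒ FPR; edges |FR|=11/2, |P|=10
  updated: d(C,FPR)=119/3, d(FPR,J)=80/3, d(FPR,MQW)=308/9
5. join FPR+J (d=80/3) ⇒ FJPR; edges |FPR|=10/3, |J|=40/3
  updated: d(C,FJPR)=149/4, d(FJPR,MQW)=75/2
6. join C+FJPR (d=149/4) ⇒ CFJPR; edges |C|=149/8, |FJPR|=127/24
  updated: d(CFJPR,MQW)=568/15
7. join CFJPR+MQW (d=568/15) ⇒ CFJMPQRW; edges |CFJPR|=37/120, |MQW|=701/60
final tree: ((C:149/8,(((F:9/2,R:9/2):11/2,P:10):10/3,J:40/3):127/24):37/120,((M:5,Q:5):9/4,W:29/4):701/60)
total length: 3863/40

((C:149/8,(((F:9/2,R:9/2):11/2,P:10):10/3,J:40/3):127/24):37/120,((M:5,Q:5):9/4,W:29/4):701/60)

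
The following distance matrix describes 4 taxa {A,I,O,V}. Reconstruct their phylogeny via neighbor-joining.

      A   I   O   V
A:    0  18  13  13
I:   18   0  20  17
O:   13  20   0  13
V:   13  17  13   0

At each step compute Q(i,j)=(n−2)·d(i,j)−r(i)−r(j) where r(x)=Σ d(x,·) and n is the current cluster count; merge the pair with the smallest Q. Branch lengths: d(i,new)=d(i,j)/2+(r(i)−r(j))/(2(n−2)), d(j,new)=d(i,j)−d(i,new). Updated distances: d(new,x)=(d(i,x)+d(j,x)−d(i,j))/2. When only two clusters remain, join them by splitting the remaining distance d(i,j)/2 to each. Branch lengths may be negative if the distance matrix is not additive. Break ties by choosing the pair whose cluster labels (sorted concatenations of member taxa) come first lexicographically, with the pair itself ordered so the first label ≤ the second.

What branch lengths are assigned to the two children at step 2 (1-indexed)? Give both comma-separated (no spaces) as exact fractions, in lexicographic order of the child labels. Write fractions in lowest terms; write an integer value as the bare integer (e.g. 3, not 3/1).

1. join A+O (d=13, Q=-64) ⇒ AO; edges |A|=6, |O|=7
  updated: d(AO,I)=25/2, d(AO,V)=13/2
2. join AO+I (d=25/2, Q=-36) ⇒ AIO; edges |AO|=1, |I|=23/2
  updated: d(AIO,V)=11/2
3. join AIO+V (d=11/2) ⇒ AIOV; edges |AIO|=11/4, |V|=11/4
final tree: (((A:6,O:7):1,I:23/2):11/4,V:11/4)
total length: 31

1,23/2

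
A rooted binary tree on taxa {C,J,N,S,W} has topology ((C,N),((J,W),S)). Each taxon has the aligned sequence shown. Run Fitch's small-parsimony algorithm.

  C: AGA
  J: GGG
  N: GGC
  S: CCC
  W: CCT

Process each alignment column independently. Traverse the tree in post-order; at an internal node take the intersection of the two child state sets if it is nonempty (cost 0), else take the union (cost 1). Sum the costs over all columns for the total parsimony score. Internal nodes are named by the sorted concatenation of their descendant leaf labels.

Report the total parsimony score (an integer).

CN@0: {A} ∪ {G} = {A,G} (union, +1)
JW@0: {G} ∪ {C} = {C,G} (union, +1)
JSW@0: {C,G} ∩ {C} = {C} (intersection, +0)
CJNSW@0: {A,G} ∪ {C} = {A,C,G} (union, +1)
CN@1: {G} ∩ {G} = {G} (intersection, +0)
JW@1: {G} ∪ {C} = {C,G} (union, +1)
JSW@1: {C,G} ∩ {C} = {C} (intersection, +0)
CJNSW@1: {G} ∪ {C} = {C,G} (union, +1)
CN@2: {A} ∪ {C} = {A,C} (union, +1)
JW@2: {G} ∪ {T} = {G,T} (union, +1)
JSW@2: {G,T} ∪ {C} = {C,G,T} (union, +1)
CJNSW@2: {A,C} ∩ {C,G,T} = {C} (intersection, +0)
per-site changes: [3, 2, 3]; total = 8

8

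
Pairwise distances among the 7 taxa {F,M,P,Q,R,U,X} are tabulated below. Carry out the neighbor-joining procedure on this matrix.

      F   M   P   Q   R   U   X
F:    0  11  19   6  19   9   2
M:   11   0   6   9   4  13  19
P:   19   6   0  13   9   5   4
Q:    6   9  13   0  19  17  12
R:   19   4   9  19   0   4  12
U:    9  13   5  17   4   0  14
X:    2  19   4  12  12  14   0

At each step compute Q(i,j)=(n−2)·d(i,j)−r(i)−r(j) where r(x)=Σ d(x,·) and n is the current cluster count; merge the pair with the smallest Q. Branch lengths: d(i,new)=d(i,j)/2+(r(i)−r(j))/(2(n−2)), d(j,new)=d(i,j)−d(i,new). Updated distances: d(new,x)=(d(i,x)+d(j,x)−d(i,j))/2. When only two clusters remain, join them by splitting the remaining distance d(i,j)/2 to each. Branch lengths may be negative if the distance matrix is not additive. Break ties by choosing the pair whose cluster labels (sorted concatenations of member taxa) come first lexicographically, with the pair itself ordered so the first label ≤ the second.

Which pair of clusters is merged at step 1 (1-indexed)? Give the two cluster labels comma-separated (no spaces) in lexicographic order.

iteration 1: select F,X (d=2, Q=-119); attach at lengths (13/10, 7/10); label the merged cluster FX
  updated: d(FX,M)=14, d(FX,P)=21/2, d(FX,Q)=8, d(FX,R)=29/2, d(FX,U)=21/2
iteration 2: select FX,Q (d=8, Q=-183/2); attach at lengths (47/16, 81/16); label the merged cluster FQX
  updated: d(FQX,M)=15/2, d(FQX,P)=31/4, d(FQX,R)=51/4, d(FQX,U)=39/4
iteration 3: select R,U (d=4, Q=-99/2); attach at lengths (5/3, 7/3); label the merged cluster RU
  updated: d(FQX,RU)=37/4, d(M,RU)=13/2, d(P,RU)=5
iteration 4: select FQX,M (d=15/2, Q=-59/2); attach at lengths (39/8, 21/8); label the merged cluster FMQX
  updated: d(FMQX,P)=25/8, d(FMQX,RU)=33/8
iteration 5: select FMQX,P (d=25/8, Q=-49/4); attach at lengths (9/8, 2); label the merged cluster FMPQX
  updated: d(FMPQX,RU)=3
iteration 6: select FMPQX,RU (d=3); attach at lengths (3/2, 3/2); label the merged cluster FMPQRUX
final tree: (((((F:13/10,X:7/10):47/16,Q:81/16):39/8,M:21/8):9/8,P:2):3/2,(R:5/3,U:7/3):3/2)
total length: 221/8

F,X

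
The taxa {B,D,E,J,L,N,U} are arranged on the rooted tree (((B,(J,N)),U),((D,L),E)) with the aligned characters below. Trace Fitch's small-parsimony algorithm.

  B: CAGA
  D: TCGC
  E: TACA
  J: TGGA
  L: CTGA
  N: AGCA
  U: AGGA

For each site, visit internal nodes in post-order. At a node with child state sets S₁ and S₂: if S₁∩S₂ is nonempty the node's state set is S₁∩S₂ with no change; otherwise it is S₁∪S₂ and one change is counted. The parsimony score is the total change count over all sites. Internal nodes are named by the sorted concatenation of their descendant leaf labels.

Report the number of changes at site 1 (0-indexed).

JN@0: {T} ∪ {A} = {A,T} (union, +1)
BJN@0: {C} ∪ {A,T} = {A,C,T} (union, +1)
BJNU@0: {A,C,T} ∩ {A} = {A} (intersection, +0)
DL@0: {T} ∪ {C} = {C,T} (union, +1)
DEL@0: {C,T} ∩ {T} = {T} (intersection, +0)
BDEJLNU@0: {A} ∪ {T} = {A,T} (union, +1)
JN@1: {G} ∩ {G} = {G} (intersection, +0)
BJN@1: {A} ∪ {G} = {A,G} (union, +1)
BJNU@1: {A,G} ∩ {G} = {G} (intersection, +0)
DL@1: {C} ∪ {T} = {C,T} (union, +1)
DEL@1: {C,T} ∪ {A} = {A,C,T} (union, +1)
BDEJLNU@1: {G} ∪ {A,C,T} = {A,C,G,T} (union, +1)
JN@2: {G} ∪ {C} = {C,G} (union, +1)
BJN@2: {G} ∩ {C,G} = {G} (intersection, +0)
BJNU@2: {G} ∩ {G} = {G} (intersection, +0)
DL@2: {G} ∩ {G} = {G} (intersection, +0)
DEL@2: {G} ∪ {C} = {C,G} (union, +1)
BDEJLNU@2: {G} ∩ {C,G} = {G} (intersection, +0)
JN@3: {A} ∩ {A} = {A} (intersection, +0)
BJN@3: {A} ∩ {A} = {A} (intersection, +0)
BJNU@3: {A} ∩ {A} = {A} (intersection, +0)
DL@3: {C} ∪ {A} = {A,C} (union, +1)
DEL@3: {A,C} ∩ {A} = {A} (intersection, +0)
BDEJLNU@3: {A} ∩ {A} = {A} (intersection, +0)
per-site changes: [4, 4, 2, 1]; total = 11

4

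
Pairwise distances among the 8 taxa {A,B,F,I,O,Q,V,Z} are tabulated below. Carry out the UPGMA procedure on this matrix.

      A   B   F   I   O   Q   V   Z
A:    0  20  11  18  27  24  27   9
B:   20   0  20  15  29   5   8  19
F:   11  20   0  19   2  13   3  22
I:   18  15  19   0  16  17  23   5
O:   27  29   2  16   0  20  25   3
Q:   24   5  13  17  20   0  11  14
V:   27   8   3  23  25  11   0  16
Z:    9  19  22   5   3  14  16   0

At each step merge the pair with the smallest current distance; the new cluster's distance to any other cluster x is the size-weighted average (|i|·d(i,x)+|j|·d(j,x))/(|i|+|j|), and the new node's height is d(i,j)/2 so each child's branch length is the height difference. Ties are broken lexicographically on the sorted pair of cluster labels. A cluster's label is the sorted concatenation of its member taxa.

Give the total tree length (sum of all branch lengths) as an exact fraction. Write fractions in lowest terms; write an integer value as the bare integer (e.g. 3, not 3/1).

iteration 1: select F,O (d=2); attach at lengths (1, 1); label the merged cluster FO
  updated: d(A,FO)=19, d(B,FO)=49/2, d(FO,I)=35/2, d(FO,Q)=33/2, d(FO,V)=14, d(FO,Z)=25/2
iteration 2: select B,Q (d=5); attach at lengths (5/2, 5/2); label the merged cluster BQ
  updated: d(A,BQ)=22, d(BQ,FO)=41/2, d(BQ,I)=16, d(BQ,V)=19/2, d(BQ,Z)=33/2
iteration 3: select I,Z (d=5); attach at lengths (5/2, 5/2); label the merged cluster IZ
  updated: d(A,IZ)=27/2, d(BQ,IZ)=65/4, d(FO,IZ)=15, d(IZ,V)=39/2
iteration 4: select BQ,V (d=19/2); attach at lengths (9/4, 19/4); label the merged cluster BQV
  updated: d(A,BQV)=71/3, d(BQV,FO)=55/3, d(BQV,IZ)=52/3
iteration 5: select A,IZ (d=27/2); attach at lengths (27/4, 17/4); label the merged cluster AIZ
  updated: d(AIZ,BQV)=175/9, d(AIZ,FO)=49/3
iteration 6: select AIZ,FO (d=49/3); attach at lengths (17/12, 43/6); label the merged cluster AFIOZ
  updated: d(AFIOZ,BQV)=19
iteration 7: select AFIOZ,BQV (d=19); attach at lengths (4/3, 19/4); label the merged cluster ABFIOQVZ
final tree: (((A:27/4,(I:5/2,Z:5/2):17/4):17/12,(F:1,O:1):43/6):4/3,((B:5/2,Q:5/2):9/4,V:19/4):19/4)
total length: 134/3

134/3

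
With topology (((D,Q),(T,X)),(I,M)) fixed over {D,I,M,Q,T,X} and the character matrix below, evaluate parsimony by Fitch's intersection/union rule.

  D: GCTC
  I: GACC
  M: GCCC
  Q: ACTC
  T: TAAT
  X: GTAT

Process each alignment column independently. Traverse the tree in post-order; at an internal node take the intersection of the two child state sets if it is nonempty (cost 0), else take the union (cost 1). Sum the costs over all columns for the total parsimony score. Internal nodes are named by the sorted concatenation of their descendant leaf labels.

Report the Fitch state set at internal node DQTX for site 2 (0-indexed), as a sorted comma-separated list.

A,T

site 0, node DQ: D={G} ∪ Q={A} → {A,G} (+1)
site 0, node TX: T={T} ∪ X={G} → {G,T} (+1)
site 0, node DQTX: DQ={A,G} ∩ TX={G,T} → {G} (+0)
site 0, node IM: I={G} ∩ M={G} → {G} (+0)
site 0, node DIMQTX: DQTX={G} ∩ IM={G} → {G} (+0)
site 1, node DQ: D={C} ∩ Q={C} → {C} (+0)
site 1, node TX: T={A} ∪ X={T} → {A,T} (+1)
site 1, node DQTX: DQ={C} ∪ TX={A,T} → {A,C,T} (+1)
site 1, node IM: I={A} ∪ M={C} → {A,C} (+1)
site 1, node DIMQTX: DQTX={A,C,T} ∩ IM={A,C} → {A,C} (+0)
site 2, node DQ: D={T} ∩ Q={T} → {T} (+0)
site 2, node TX: T={A} ∩ X={A} → {A} (+0)
site 2, node DQTX: DQ={T} ∪ TX={A} → {A,T} (+1)
site 2, node IM: I={C} ∩ M={C} → {C} (+0)
site 2, node DIMQTX: DQTX={A,T} ∪ IM={C} → {A,C,T} (+1)
site 3, node DQ: D={C} ∩ Q={C} → {C} (+0)
site 3, node TX: T={T} ∩ X={T} → {T} (+0)
site 3, node DQTX: DQ={C} ∪ TX={T} → {C,T} (+1)
site 3, node IM: I={C} ∩ M={C} → {C} (+0)
site 3, node DIMQTX: DQTX={C,T} ∩ IM={C} → {C} (+0)
per-site changes: [2, 3, 2, 1]; total = 8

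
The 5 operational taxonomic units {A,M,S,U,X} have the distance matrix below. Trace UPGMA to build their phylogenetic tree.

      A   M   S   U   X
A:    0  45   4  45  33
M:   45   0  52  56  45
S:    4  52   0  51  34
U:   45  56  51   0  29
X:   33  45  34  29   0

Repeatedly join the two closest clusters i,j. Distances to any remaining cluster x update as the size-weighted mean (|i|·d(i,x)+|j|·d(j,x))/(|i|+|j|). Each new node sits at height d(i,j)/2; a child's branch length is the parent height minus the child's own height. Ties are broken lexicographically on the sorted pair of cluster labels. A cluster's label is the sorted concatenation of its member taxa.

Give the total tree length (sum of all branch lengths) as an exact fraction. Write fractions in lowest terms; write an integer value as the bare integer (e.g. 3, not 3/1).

691/8

step 1: merge (A,S) at d=4; branch lengths A→2, S→2; new cluster AS
  updated: d(AS,M)=97/2, d(AS,U)=48, d(AS,X)=67/2
step 2: merge (U,X) at d=29; branch lengths U→29/2, X→29/2; new cluster UX
  updated: d(AS,UX)=163/4, d(M,UX)=101/2
step 3: merge (AS,UX) at d=163/4; branch lengths AS→147/8, UX→47/8; new cluster ASUX
  updated: d(ASUX,M)=99/2
step 4: merge (ASUX,M) at d=99/2; branch lengths ASUX→35/8, M→99/4; new cluster AMSUX
final tree: (((A:2,S:2):147/8,(U:29/2,X:29/2):47/8):35/8,M:99/4)
total length: 691/8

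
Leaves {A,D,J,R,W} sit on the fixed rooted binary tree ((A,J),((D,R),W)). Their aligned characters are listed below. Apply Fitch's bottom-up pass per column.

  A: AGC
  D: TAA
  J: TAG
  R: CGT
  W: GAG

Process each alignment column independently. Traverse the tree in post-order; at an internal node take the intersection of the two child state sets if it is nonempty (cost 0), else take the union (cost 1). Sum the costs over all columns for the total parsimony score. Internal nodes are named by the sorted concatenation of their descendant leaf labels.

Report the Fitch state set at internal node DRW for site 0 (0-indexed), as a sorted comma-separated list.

[col 0] AJ: children A:{A}, J:{T} ∪→ {A,T}; cost 1
[col 0] DR: children D:{T}, R:{C} ∪→ {C,T}; cost 1
[col 0] DRW: children DR:{C,T}, W:{G} ∪→ {C,G,T}; cost 1
[col 0] ADJRW: children AJ:{A,T}, DRW:{C,G,T} ∩→ {T}; cost 0
[col 1] AJ: children A:{G}, J:{A} ∪→ {A,G}; cost 1
[col 1] DR: children D:{A}, R:{G} ∪→ {A,G}; cost 1
[col 1] DRW: children DR:{A,G}, W:{A} ∩→ {A}; cost 0
[col 1] ADJRW: children AJ:{A,G}, DRW:{A} ∩→ {A}; cost 0
[col 2] AJ: children A:{C}, J:{G} ∪→ {C,G}; cost 1
[col 2] DR: children D:{A}, R:{T} ∪→ {A,T}; cost 1
[col 2] DRW: children DR:{A,T}, W:{G} ∪→ {A,G,T}; cost 1
[col 2] ADJRW: children AJ:{C,G}, DRW:{A,G,T} ∩→ {G}; cost 0
per-site changes: [3, 2, 3]; total = 8

C,G,T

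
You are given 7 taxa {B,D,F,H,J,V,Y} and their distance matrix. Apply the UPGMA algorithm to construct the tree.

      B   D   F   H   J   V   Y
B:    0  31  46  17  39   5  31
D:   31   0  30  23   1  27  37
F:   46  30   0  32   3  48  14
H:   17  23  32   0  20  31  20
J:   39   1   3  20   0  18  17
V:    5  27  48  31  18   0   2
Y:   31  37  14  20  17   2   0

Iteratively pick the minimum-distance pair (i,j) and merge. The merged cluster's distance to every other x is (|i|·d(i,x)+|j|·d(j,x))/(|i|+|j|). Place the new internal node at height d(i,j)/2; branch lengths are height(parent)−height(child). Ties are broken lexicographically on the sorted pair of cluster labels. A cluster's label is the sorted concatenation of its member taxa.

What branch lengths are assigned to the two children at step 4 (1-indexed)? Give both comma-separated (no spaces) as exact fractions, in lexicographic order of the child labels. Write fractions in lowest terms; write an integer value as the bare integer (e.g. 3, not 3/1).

iteration 1: select D,J (d=1); attach at lengths (1/2, 1/2); label the merged cluster DJ
  updated: d(B,DJ)=35, d(DJ,F)=33/2, d(DJ,H)=43/2, d(DJ,V)=45/2, d(DJ,Y)=27
iteration 2: select V,Y (d=2); attach at lengths (1, 1); label the merged cluster VY
  updated: d(B,VY)=18, d(DJ,VY)=99/4, d(F,VY)=31, d(H,VY)=51/2
iteration 3: select DJ,F (d=33/2); attach at lengths (31/4, 33/4); label the merged cluster DFJ
  updated: d(B,DFJ)=116/3, d(DFJ,H)=25, d(DFJ,VY)=161/6
iteration 4: select B,H (d=17); attach at lengths (17/2, 17/2); label the merged cluster BH
  updated: d(BH,DFJ)=191/6, d(BH,VY)=87/4
iteration 5: select BH,VY (d=87/4); attach at lengths (19/8, 79/8); label the merged cluster BHVY
  updated: d(BHVY,DFJ)=88/3
iteration 6: select BHVY,DFJ (d=88/3); attach at lengths (91/24, 77/12); label the merged cluster BDFHJVY
final tree: (((B:17/2,H:17/2):19/8,(V:1,Y:1):79/8):91/24,((D:1/2,J:1/2):31/4,F:33/4):77/12)
total length: 1403/24

17/2,17/2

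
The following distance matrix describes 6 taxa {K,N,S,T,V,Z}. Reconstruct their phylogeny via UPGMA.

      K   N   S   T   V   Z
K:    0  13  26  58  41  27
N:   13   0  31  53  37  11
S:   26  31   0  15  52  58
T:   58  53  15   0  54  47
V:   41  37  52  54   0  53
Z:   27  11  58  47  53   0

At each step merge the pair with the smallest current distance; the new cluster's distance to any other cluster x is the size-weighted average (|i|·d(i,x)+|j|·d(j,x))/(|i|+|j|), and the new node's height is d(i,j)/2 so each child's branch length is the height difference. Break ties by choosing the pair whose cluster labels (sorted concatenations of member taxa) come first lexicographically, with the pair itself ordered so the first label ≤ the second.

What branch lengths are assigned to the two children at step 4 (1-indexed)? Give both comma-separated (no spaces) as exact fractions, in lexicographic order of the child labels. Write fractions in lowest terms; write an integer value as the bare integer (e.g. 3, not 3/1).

71/6,131/6

step 1: merge (N,Z) at d=11; branch lengths N→11/2, Z→11/2; new cluster NZ
  updated: d(K,NZ)=20, d(NZ,S)=89/2, d(NZ,T)=50, d(NZ,V)=45
step 2: merge (S,T) at d=15; branch lengths S→15/2, T→15/2; new cluster ST
  updated: d(K,ST)=42, d(NZ,ST)=189/4, d(ST,V)=53
step 3: merge (K,NZ) at d=20; branch lengths K→10, NZ→9/2; new cluster KNZ
  updated: d(KNZ,ST)=91/2, d(KNZ,V)=131/3
step 4: merge (KNZ,V) at d=131/3; branch lengths KNZ→71/6, V→131/6; new cluster KNVZ
  updated: d(KNVZ,ST)=379/8
step 5: merge (KNVZ,ST) at d=379/8; branch lengths KNVZ→89/48, ST→259/16; new cluster KNSTVZ
final tree: (((K:10,(N:11/2,Z:11/2):9/2):71/6,V:131/6):89/48,(S:15/2,T:15/2):259/16)
total length: 2213/24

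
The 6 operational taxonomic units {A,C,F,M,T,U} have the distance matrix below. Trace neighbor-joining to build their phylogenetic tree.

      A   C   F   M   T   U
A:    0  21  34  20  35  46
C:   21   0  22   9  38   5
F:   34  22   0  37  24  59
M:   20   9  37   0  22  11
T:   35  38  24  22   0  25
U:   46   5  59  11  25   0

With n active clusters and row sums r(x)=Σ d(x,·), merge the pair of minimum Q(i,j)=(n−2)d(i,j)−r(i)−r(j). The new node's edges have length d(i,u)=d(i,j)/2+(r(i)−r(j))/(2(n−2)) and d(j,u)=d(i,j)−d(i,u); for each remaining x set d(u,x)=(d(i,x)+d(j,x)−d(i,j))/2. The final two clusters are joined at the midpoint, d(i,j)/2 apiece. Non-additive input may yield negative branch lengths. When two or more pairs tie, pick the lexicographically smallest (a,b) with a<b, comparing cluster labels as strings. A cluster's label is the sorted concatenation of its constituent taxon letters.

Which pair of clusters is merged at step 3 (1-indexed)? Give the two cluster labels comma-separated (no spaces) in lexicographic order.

1. join F+T (d=24, Q=-224) ⇒ FT; edges |F|=16, |T|=8
  updated: d(A,FT)=45/2, d(C,FT)=18, d(FT,M)=35/2, d(FT,U)=30
2. join A+FT (d=45/2, Q=-130) ⇒ AFT; edges |A|=89/6, |FT|=23/3
  updated: d(AFT,C)=33/4, d(AFT,M)=15/2, d(AFT,U)=107/4
3. join AFT+M (d=15/2, Q=-55) ⇒ AFMT; edges |AFT|=15/2, |M|=0
  updated: d(AFMT,C)=39/8, d(AFMT,U)=121/8
4. join AFMT+C (d=39/8, Q=-25) ⇒ ACFMT; edges |AFMT|=15/2, |C|=-21/8
  updated: d(ACFMT,U)=61/8
5. join ACFMT+U (d=61/8) ⇒ ACFMTU; edges |ACFMT|=61/16, |U|=61/16
final tree: ((((A:89/6,(F:16,T:8):23/3):15/2,M:0):15/2,C:-21/8):61/16,U:61/16)
total length: 133/2

AFT,M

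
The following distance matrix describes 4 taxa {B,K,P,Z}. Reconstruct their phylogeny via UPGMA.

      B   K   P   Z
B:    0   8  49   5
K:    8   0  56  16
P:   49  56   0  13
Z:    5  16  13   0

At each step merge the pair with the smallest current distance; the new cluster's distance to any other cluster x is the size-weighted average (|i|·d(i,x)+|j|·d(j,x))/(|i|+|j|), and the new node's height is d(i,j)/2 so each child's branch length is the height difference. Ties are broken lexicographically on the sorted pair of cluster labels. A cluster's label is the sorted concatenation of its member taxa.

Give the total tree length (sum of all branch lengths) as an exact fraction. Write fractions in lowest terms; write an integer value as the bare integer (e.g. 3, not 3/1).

step 1: merge (B,Z) at d=5; branch lengths B→5/2, Z→5/2; new cluster BZ
  updated: d(BZ,K)=12, d(BZ,P)=31
step 2: merge (BZ,K) at d=12; branch lengths BZ→7/2, K→6; new cluster BKZ
  updated: d(BKZ,P)=118/3
step 3: merge (BKZ,P) at d=118/3; branch lengths BKZ→41/3, P→59/3; new cluster BKPZ
final tree: (((B:5/2,Z:5/2):7/2,K:6):41/3,P:59/3)
total length: 287/6

287/6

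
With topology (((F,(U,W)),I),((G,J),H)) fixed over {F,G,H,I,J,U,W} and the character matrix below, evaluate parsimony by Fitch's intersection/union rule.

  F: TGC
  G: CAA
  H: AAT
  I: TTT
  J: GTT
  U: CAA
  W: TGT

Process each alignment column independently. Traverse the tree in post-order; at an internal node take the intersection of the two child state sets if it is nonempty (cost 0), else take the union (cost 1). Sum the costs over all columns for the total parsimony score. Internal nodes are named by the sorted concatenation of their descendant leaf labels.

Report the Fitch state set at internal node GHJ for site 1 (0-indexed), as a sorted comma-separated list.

UW@0: {C} ∪ {T} = {C,T} (union, +1)
FUW@0: {T} ∩ {C,T} = {T} (intersection, +0)
FIUW@0: {T} ∩ {T} = {T} (intersection, +0)
GJ@0: {C} ∪ {G} = {C,G} (union, +1)
GHJ@0: {C,G} ∪ {A} = {A,C,G} (union, +1)
FGHIJUW@0: {T} ∪ {A,C,G} = {A,C,G,T} (union, +1)
UW@1: {A} ∪ {G} = {A,G} (union, +1)
FUW@1: {G} ∩ {A,G} = {G} (intersection, +0)
FIUW@1: {G} ∪ {T} = {G,T} (union, +1)
GJ@1: {A} ∪ {T} = {A,T} (union, +1)
GHJ@1: {A,T} ∩ {A} = {A} (intersection, +0)
FGHIJUW@1: {G,T} ∪ {A} = {A,G,T} (union, +1)
UW@2: {A} ∪ {T} = {A,T} (union, +1)
FUW@2: {C} ∪ {A,T} = {A,C,T} (union, +1)
FIUW@2: {A,C,T} ∩ {T} = {T} (intersection, +0)
GJ@2: {A} ∪ {T} = {A,T} (union, +1)
GHJ@2: {A,T} ∩ {T} = {T} (intersection, +0)
FGHIJUW@2: {T} ∩ {T} = {T} (intersection, +0)
per-site changes: [4, 4, 3]; total = 11

A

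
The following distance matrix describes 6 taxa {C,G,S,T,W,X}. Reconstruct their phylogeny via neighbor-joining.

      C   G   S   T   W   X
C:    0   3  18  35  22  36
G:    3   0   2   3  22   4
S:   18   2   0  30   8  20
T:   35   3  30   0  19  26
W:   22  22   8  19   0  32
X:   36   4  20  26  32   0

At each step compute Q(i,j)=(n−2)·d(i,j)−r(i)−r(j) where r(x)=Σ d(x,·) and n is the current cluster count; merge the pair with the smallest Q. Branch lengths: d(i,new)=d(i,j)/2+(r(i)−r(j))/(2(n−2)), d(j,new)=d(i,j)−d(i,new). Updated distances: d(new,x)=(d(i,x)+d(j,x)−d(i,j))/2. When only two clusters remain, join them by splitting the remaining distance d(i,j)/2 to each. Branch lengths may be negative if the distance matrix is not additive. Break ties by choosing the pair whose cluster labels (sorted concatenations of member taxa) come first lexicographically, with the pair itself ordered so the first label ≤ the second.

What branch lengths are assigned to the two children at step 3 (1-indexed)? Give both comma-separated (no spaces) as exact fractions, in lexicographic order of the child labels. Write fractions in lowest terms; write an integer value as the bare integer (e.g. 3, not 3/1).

115/16,-155/16

1. join S+W (d=8, Q=-149) ⇒ SW; edges |S|=7/8, |W|=57/8
  updated: d(C,SW)=16, d(G,SW)=8, d(SW,T)=41/2, d(SW,X)=22
2. join C+SW (d=16, Q=-217/2) ⇒ CSW; edges |C|=143/12, |SW|=49/12
  updated: d(CSW,G)=-5/2, d(CSW,T)=79/4, d(CSW,X)=21
3. join CSW+G (d=-5/2, Q=-191/4) ⇒ CGSW; edges |CSW|=115/16, |G|=-155/16
  updated: d(CGSW,T)=101/8, d(CGSW,X)=55/4
4. join CGSW+T (d=101/8, Q=-419/8) ⇒ CGSTW; edges |CGSW|=3/16, |T|=199/16
  updated: d(CGSTW,X)=217/16
5. join CGSTW+X (d=217/16) ⇒ CGSTWX; edges |CGSTW|=217/32, |X|=217/32
final tree: ((((C:143/12,(S:7/8,W:57/8):49/12):115/16,G:-155/16):3/16,T:199/16):217/32,X:217/32)
total length: 763/16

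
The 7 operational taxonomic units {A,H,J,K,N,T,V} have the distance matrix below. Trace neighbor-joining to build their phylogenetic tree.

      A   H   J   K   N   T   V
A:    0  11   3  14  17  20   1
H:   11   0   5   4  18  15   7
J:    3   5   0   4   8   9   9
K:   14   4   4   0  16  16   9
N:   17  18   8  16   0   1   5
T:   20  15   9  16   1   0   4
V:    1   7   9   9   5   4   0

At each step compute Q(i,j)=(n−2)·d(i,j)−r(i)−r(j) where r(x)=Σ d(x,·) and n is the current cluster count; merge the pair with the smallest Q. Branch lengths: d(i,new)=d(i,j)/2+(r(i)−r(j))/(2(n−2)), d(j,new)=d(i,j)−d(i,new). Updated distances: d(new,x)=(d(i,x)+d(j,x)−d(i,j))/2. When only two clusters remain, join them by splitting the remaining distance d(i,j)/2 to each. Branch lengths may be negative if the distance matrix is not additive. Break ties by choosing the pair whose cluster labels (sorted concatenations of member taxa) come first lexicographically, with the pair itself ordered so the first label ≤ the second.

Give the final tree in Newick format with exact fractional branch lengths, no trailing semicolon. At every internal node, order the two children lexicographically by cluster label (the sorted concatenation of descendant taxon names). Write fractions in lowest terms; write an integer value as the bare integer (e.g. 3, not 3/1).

(((A:113/32,((N:1/2,T:1/2):95/16,V:-31/16):127/32):63/32,(H:37/24,K:59/24):111/32):-31/64,J:-31/64)

iteration 1: select N,T (d=1, Q=-125); attach at lengths (1/2, 1/2); label the merged cluster NT
  updated: d(A,NT)=18, d(H,NT)=16, d(J,NT)=8, d(K,NT)=31/2, d(NT,V)=4
iteration 2: select NT,V (d=4, Q=-151/2); attach at lengths (95/16, -31/16); label the merged cluster NTV
  updated: d(A,NTV)=15/2, d(H,NTV)=19/2, d(J,NTV)=13/2, d(K,NTV)=41/4
iteration 3: select H,K (d=4, Q=-199/4); attach at lengths (37/24, 59/24); label the merged cluster HK
  updated: d(A,HK)=21/2, d(HK,J)=5/2, d(HK,NTV)=63/8
iteration 4: select A,NTV (d=15/2, Q=-223/8); attach at lengths (113/32, 127/32); label the merged cluster ANTV
  updated: d(ANTV,HK)=87/16, d(ANTV,J)=1
iteration 5: select ANTV,HK (d=87/16, Q=-143/16); attach at lengths (63/32, 111/32); label the merged cluster AHKNTV
  updated: d(AHKNTV,J)=-31/32
iteration 6: select AHKNTV,J (d=-31/32); attach at lengths (-31/64, -31/64); label the merged cluster AHJKNTV
final tree: (((A:113/32,((N:1/2,T:1/2):95/16,V:-31/16):127/32):63/32,(H:37/24,K:59/24):111/32):-31/64,J:-31/64)
total length: 671/32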